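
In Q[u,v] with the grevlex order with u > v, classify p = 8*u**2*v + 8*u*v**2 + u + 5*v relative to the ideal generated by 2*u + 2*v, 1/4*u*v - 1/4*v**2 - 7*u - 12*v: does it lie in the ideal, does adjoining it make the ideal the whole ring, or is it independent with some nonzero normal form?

First compute the reduced Gröbner basis of I by Buchberger's algorithm.
f_1 = 2*u + 2*v, LT = u.
f_2 = 1/4*u*v - 1/4*v**2 - 7*u - 12*v, LT = u*v.

S(f_1,f_2): lcm = u*v. S = 2*v**2 + 28*u + 48*v.
  leading term v**2: no divisor's leading term divides it; move 2*v**2 to the remainder.
  leading term u: subtract (14)·f_1 from 28*u + 48*v → 20*v
  leading term v: no divisor's leading term divides it; move 20*v to the remainder.
  remainder 2*v**2 + 20*v ≠ 0; add h_3 = 2*v**2 + 20*v to the basis.

The other S-polynomials (S(f_1,h_3), S(f_2,h_3)) all reduce to 0 modulo the current basis, so we have a Gröbner basis.
Inter-reduce: drop elements whose leading term is divisible by another's, tail-reduce, and make monic.
Reduced Gröbner basis: {v**2 + 10*v, u + v}.
Label its elements g_1 = v**2 + 10*v, g_2 = u + v.

Reduce p = 8*u**2*v + 8*u*v**2 + u + 5*v modulo G:
  leading term u**2*v: subtract (8*u*v)·g_2 from 8*u**2*v + 8*u*v**2 + u + 5*v → u + 5*v
  leading term u: subtract (1)·g_2 from u + 5*v → 4*v
  leading term v: no divisor's leading term divides it; move 4*v to the remainder.
  normal form = 4*v.
The normal form is nonzero, so p ∉ I. Since p minus its normal form lies in I, I + (p) = I + (r) where r = 4*v; decide whether this ideal is the whole ring.
Run Buchberger on G together with r (pairs among the g_i already reduce to 0 since G is a Gröbner basis):
g_1 = v**2 + 10*v, LT = v**2.
g_2 = u + v, LT = u.
r = 4*v, LT = v.

The S-polynomials (S(g_1,g_2), S(g_1,r), S(g_2,r)) all reduce to 0 modulo the current basis, so we have a Gröbner basis.
Inter-reduce: drop elements whose leading term is divisible by another's, tail-reduce, and make monic.
Reduced Gröbner basis: {u, v}.
The reduced Gröbner basis of I + (p) is {u, v} ≠ {1}, a proper ideal, so the enlarged system stays consistent: p is independent of I, with normal form 4*v.

8*u**2*v + 8*u*v**2 + u + 5*v is independent of I; its normal form modulo I is 4*v.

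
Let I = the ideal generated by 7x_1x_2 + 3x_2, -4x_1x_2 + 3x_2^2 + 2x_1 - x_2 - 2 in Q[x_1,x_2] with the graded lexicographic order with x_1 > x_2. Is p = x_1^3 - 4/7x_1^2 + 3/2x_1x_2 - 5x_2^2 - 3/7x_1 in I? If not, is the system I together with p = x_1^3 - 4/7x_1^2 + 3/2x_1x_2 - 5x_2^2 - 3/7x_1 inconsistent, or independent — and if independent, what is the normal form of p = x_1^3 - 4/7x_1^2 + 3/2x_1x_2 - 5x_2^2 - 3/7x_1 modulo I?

First compute the reduced Gröbner basis of I by Buchberger's algorithm.
f_1 = 7x_1x_2 + 3x_2, LT = x_1x_2.
f_2 = -4x_1x_2 + 3x_2^2 + 2x_1 - x_2 - 2, LT = x_1x_2.

S(f_1,f_2): lcm = x_1x_2. S = 3/4x_2^2 + 1/2x_1 + 5/28x_2 - 1/2.
  leading term x_2^2: no divisor's leading term divides it; move 3/4x_2^2 to the remainder.
  leading term x_1: no divisor's leading term divides it; move 1/2x_1 to the remainder.
  leading term x_2: no divisor's leading term divides it; move 5/28x_2 to the remainder.
  leading term 1: no divisor's leading term divides it; move -1/2 to the remainder.
  remainder 3/4x_2^2 + 1/2x_1 + 5/28x_2 - 1/2 ≠ 0; add h_3 = 3/4x_2^2 + 1/2x_1 + 5/28x_2 - 1/2 to the basis.

S(f_1,h_3): lcm = x_1x_2^2. S = -2/3x_1^2 - 5/21x_1x_2 + 3/7x_2^2 + 2/3x_1.
  leading term x_1^2: no divisor's leading term divides it; move -2/3x_1^2 to the remainder.
  leading term x_1x_2: subtract (-5/147)·f_1 from -5/21x_1x_2 + 3/7x_2^2 + 2/3x_1 → 3/7x_2^2 + 2/3x_1 + 5/49x_2
  leading term x_2^2: subtract (4/7)·h_3 from 3/7x_2^2 + 2/3x_1 + 5/49x_2 → 8/21x_1 + 2/7
  leading term x_1: no divisor's leading term divides it; move 8/21x_1 to the remainder.
  leading term 1: no divisor's leading term divides it; move 2/7 to the remainder.
  remainder -2/3x_1^2 + 8/21x_1 + 2/7 ≠ 0; add h_4 = -2/3x_1^2 + 8/21x_1 + 2/7 to the basis.

The other S-polynomials (S(f_2,h_3), S(f_1,h_4), S(f_2,h_4), S(h_3,h_4)) all reduce to 0 modulo the current basis, so we have a Gröbner basis.
Inter-reduce: drop elements whose leading term is divisible by another's, tail-reduce, and make monic.
Reduced Gröbner basis: {x_1^2 - 4/7x_1 - 3/7, x_1x_2 + 3/7x_2, x_2^2 + 2/3x_1 + 5/21x_2 - 2/3}.
Label its elements g_1 = x_1^2 - 4/7x_1 - 3/7, g_2 = x_1x_2 + 3/7x_2, g_3 = x_2^2 + 2/3x_1 + 5/21x_2 - 2/3.

Reduce p = x_1^3 - 4/7x_1^2 + 3/2x_1x_2 - 5x_2^2 - 3/7x_1 modulo G:
  leading term x_1^3: subtract (x_1)·g_1 from x_1^3 - 4/7x_1^2 + 3/2x_1x_2 - 5x_2^2 - 3/7x_1 → 3/2x_1x_2 - 5x_2^2
  leading term x_1x_2: subtract (3/2)·g_2 from 3/2x_1x_2 - 5x_2^2 → -5x_2^2 - 9/14x_2
  leading term x_2^2: subtract (-5)·g_3 from -5x_2^2 - 9/14x_2 → 10/3x_1 + 23/42x_2 - 10/3
  leading term x_1: no divisor's leading term divides it; move 10/3x_1 to the remainder.
  leading term x_2: no divisor's leading term divides it; move 23/42x_2 to the remainder.
  leading term 1: no divisor's leading term divides it; move -10/3 to the remainder.
  normal form = 10/3x_1 + 23/42x_2 - 10/3.
The normal form is nonzero, so p ∉ I. Since p minus its normal form lies in I, I + (p) = I + (r) where r = 10/3x_1 + 23/42x_2 - 10/3; decide whether this ideal is the whole ring.
Run Buchberger on G together with r (pairs among the g_i already reduce to 0 since G is a Gröbner basis):
g_1 = x_1^2 - 4/7x_1 - 3/7, LT = x_1^2.
g_2 = x_1x_2 + 3/7x_2, LT = x_1x_2.
g_3 = x_2^2 + 2/3x_1 + 5/21x_2 - 2/3, LT = x_2^2.
r = 10/3x_1 + 23/42x_2 - 10/3, LT = x_1.

S(g_2,r): lcm = x_1x_2. S = -23/140x_2^2 + 10/7x_2.
  leading term x_2^2: subtract (-23/140)·g_3 from -23/140x_2^2 + 10/7x_2 → 23/210x_1 + 863/588x_2 - 23/210
  leading term x_1: subtract (23/700)·r from 23/210x_1 + 863/588x_2 - 23/210 → 14207/9800x_2
  leading term x_2: no divisor's leading term divides it; move 14207/9800x_2 to the remainder.
  remainder 14207/9800x_2 ≠ 0; add m_5 = 14207/9800x_2 to the basis.

The other S-polynomials (S(g_1,g_2), S(g_1,g_3), S(g_1,r), S(g_2,g_3), S(g_3,r), S(g_1,m_5), S(g_2,m_5), S(g_3,m_5), S(r,m_5)) all reduce to 0 modulo the current basis, so we have a Gröbner basis.
Inter-reduce: drop elements whose leading term is divisible by another's, tail-reduce, and make monic.
Reduced Gröbner basis: {x_1 - 1, x_2}.
The reduced Gröbner basis of I + (p) is {x_1 - 1, x_2} ≠ {1}, a proper ideal, so the enlarged system stays consistent: p is independent of I, with normal form 10/3x_1 + 23/42x_2 - 10/3.

x_1^3 - 4/7x_1^2 + 3/2x_1x_2 - 5x_2^2 - 3/7x_1 is independent of I; its normal form modulo I is 10/3x_1 + 23/42x_2 - 10/3.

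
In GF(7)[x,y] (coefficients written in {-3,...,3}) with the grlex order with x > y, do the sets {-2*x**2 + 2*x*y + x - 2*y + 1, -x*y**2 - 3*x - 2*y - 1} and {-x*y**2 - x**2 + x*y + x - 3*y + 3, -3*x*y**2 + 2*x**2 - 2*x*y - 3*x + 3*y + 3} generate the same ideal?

For a fixed monomial order, each ideal has a unique reduced Gröbner basis; comparing bases decides equality.
Buchberger on the first generating set:
f_1 = -2*x**2 + 2*x*y + x - 2*y + 1, LT = x**2.
f_2 = -x*y**2 - 3*x - 2*y - 1, LT = x*y**2.

S(f_1,f_2): lcm = x**2*y**2. S = -x*y**3 + 3*x*y**2 + y**3 - 3*x**2 - 2*x*y + 3*y**2 - x.
  leading term x*y**3: subtract (y)·f_2 from -x*y**3 + 3*x*y**2 + y**3 - 3*x**2 - 2*x*y + 3*y**2 - x → 3*x*y**2 + y**3 - 3*x**2 + x*y - 2*y**2 - x + y
  leading term x*y**2: subtract (-3)·f_2 from 3*x*y**2 + y**3 - 3*x**2 + x*y - 2*y**2 - x + y → y**3 - 3*x**2 + x*y - 2*y**2 - 3*x + 2*y - 3
  leading term y**3: no divisor's leading term divides it; move y**3 to the remainder.
  leading term x**2: subtract (-2)·f_1 from -3*x**2 + x*y - 2*y**2 - 3*x + 2*y - 3 → -2*x*y - 2*y**2 - x - 2*y - 1
  leading term x*y: no divisor's leading term divides it; move -2*x*y to the remainder.
  leading term y**2: no divisor's leading term divides it; move -2*y**2 to the remainder.
  leading term x: no divisor's leading term divides it; move -x to the remainder.
  leading term y: no divisor's leading term divides it; move -2*y to the remainder.
  leading term 1: no divisor's leading term divides it; move -1 to the remainder.
  remainder y**3 - 2*x*y - 2*y**2 - x - 2*y - 1 ≠ 0; add g_3 = y**3 - 2*x*y - 2*y**2 - x - 2*y - 1 to the basis.

S(f_1,g_3): leading monomials are coprime, so the S-polynomial reduces to 0 (Buchberger's first criterion).
S(f_2,g_3): lcm = x*y**3. S = 2*x**2*y + 2*x*y**2 + x**2 - 2*x*y + 2*y**2 + x + y.
  leading term x**2*y: subtract (-y)·f_1 from 2*x**2*y + 2*x*y**2 + x**2 - 2*x*y + 2*y**2 + x + y → -3*x*y**2 + x**2 - x*y + x + 2*y
  leading term x*y**2: subtract (3)·f_2 from -3*x*y**2 + x**2 - x*y + x + 2*y → x**2 - x*y + 3*x + y + 3
  leading term x**2: subtract (3)·f_1 from x**2 - x*y + 3*x + y + 3 → 0
  remainder 0.

Every S-polynomial of the final basis reduces to 0, so we have a Gröbner basis.
Inter-reduce: drop elements whose leading term is divisible by another's, tail-reduce, and make monic.
Reduced Gröbner basis: {x*y**2 + 3*x + 2*y + 1, y**3 - 2*x*y - 2*y**2 - x - 2*y - 1, x**2 - x*y + 3*x + y + 3}.

Buchberger on the second generating set:
h_1 = -x*y**2 - x**2 + x*y + x - 3*y + 3, LT = x*y**2.
h_2 = -3*x*y**2 + 2*x**2 - 2*x*y - 3*x + 3*y + 3, LT = x*y**2.

S(h_1,h_2): lcm = x*y**2. S = -3*x**2 + 3*x*y - 2*x - 3*y - 2.
  leading term x**2: no divisor's leading term divides it; move -3*x**2 to the remainder.
  leading term x*y: no divisor's leading term divides it; move 3*x*y to the remainder.
  leading term x: no divisor's leading term divides it; move -2*x to the remainder.
  leading term y: no divisor's leading term divides it; move -3*y to the remainder.
  leading term 1: no divisor's leading term divides it; move -2 to the remainder.
  remainder -3*x**2 + 3*x*y - 2*x - 3*y - 2 ≠ 0; add k_3 = -3*x**2 + 3*x*y - 2*x - 3*y - 2 to the basis.

S(h_1,k_3): lcm = x**2*y**2. S = x*y**3 + x**3 - x**2*y - 3*x*y**2 - y**3 - x**2 + 3*x*y - 3*y**2 - 3*x.
  leading term x*y**3: subtract (-y)·h_1 from x*y**3 + x**3 - x**2*y - 3*x*y**2 - y**3 - x**2 + 3*x*y - 3*y**2 - 3*x → x**3 - 2*x**2*y - 2*x*y**2 - y**3 - x**2 - 3*x*y + y**2 - 3*x + 3*y
  leading term x**3: subtract (2*x)·k_3 from x**3 - 2*x**2*y - 2*x*y**2 - y**3 - x**2 - 3*x*y + y**2 - 3*x + 3*y → -x**2*y - 2*x*y**2 - y**3 + 3*x**2 + 3*x*y + y**2 + x + 3*y
  leading term x**2*y: subtract (-2*y)·k_3 from -x**2*y - 2*x*y**2 - y**3 + 3*x**2 + 3*x*y + y**2 + x + 3*y → -3*x*y**2 - y**3 + 3*x**2 - x*y + 2*y**2 + x - y
  leading term x*y**2: subtract (3)·h_1 from -3*x*y**2 - y**3 + 3*x**2 - x*y + 2*y**2 + x - y → -y**3 - x**2 + 3*x*y + 2*y**2 - 2*x + y - 2
  leading term y**3: no divisor's leading term divides it; move -y**3 to the remainder.
  leading term x**2: subtract (-2)·k_3 from -x**2 + 3*x*y + 2*y**2 - 2*x + y - 2 → 2*x*y + 2*y**2 + x + 2*y + 1
  leading term x*y: no divisor's leading term divides it; move 2*x*y to the remainder.
  leading term y**2: no divisor's leading term divides it; move 2*y**2 to the remainder.
  leading term x: no divisor's leading term divides it; move x to the remainder.
  leading term y: no divisor's leading term divides it; move 2*y to the remainder.
  leading term 1: no divisor's leading term divides it; move 1 to the remainder.
  remainder -y**3 + 2*x*y + 2*y**2 + x + 2*y + 1 ≠ 0; add k_4 = -y**3 + 2*x*y + 2*y**2 + x + 2*y + 1 to the basis.

S(h_2,k_3): lcm = x**2*y**2. S = x*y**3 - 3*x**3 + 3*x**2*y - 3*x*y**2 - y**3 + x**2 - x*y - 3*y**2 - x.
  leading term x*y**3: subtract (-y)·h_1 from x*y**3 - 3*x**3 + 3*x**2*y - 3*x*y**2 - y**3 + x**2 - x*y - 3*y**2 - x → -3*x**3 + 2*x**2*y - 2*x*y**2 - y**3 + x**2 + y**2 - x + 3*y
  leading term x**3: subtract (x)·k_3 from -3*x**3 + 2*x**2*y - 2*x*y**2 - y**3 + x**2 + y**2 - x + 3*y → -x**2*y - 2*x*y**2 - y**3 + 3*x**2 + 3*x*y + y**2 + x + 3*y
  leading term x**2*y: subtract (-2*y)·k_3 from -x**2*y - 2*x*y**2 - y**3 + 3*x**2 + 3*x*y + y**2 + x + 3*y → -3*x*y**2 - y**3 + 3*x**2 - x*y + 2*y**2 + x - y
  leading term x*y**2: subtract (3)·h_1 from -3*x*y**2 - y**3 + 3*x**2 - x*y + 2*y**2 + x - y → -y**3 - x**2 + 3*x*y + 2*y**2 - 2*x + y - 2
  leading term y**3: subtract (1)·k_4 from -y**3 - x**2 + 3*x*y + 2*y**2 - 2*x + y - 2 → -x**2 + x*y - 3*x - y - 3
  leading term x**2: subtract (-2)·k_3 from -x**2 + x*y - 3*x - y - 3 → 0
  remainder 0.

S(h_1,k_4): lcm = x*y**3. S = 3*x**2*y + x*y**2 + x**2 + x*y + 3*y**2 + x - 3*y.
  leading term x**2*y: subtract (-y)·k_3 from 3*x**2*y + x*y**2 + x**2 + x*y + 3*y**2 + x - 3*y → -3*x*y**2 + x**2 - x*y + x + 2*y
  leading term x*y**2: subtract (3)·h_1 from -3*x*y**2 + x**2 - x*y + x + 2*y → -3*x**2 + 3*x*y - 2*x - 3*y - 2
  leading term x**2: subtract (1)·k_3 from -3*x**2 + 3*x*y - 2*x - 3*y - 2 → 0
  remainder 0.

S(h_2,k_4): lcm = x*y**3. S = -x**2*y - 2*x*y**2 + x**2 + 3*x*y - y**2 + x - y.
  leading term x**2*y: subtract (-2*y)·k_3 from -x**2*y - 2*x*y**2 + x**2 + 3*x*y - y**2 + x - y → -3*x*y**2 + x**2 - x*y + x + 2*y
  leading term x*y**2: subtract (3)·h_1 from -3*x*y**2 + x**2 - x*y + x + 2*y → -3*x**2 + 3*x*y - 2*x - 3*y - 2
  leading term x**2: subtract (1)·k_3 from -3*x**2 + 3*x*y - 2*x - 3*y - 2 → 0
  remainder 0.

S(k_3,k_4): leading monomials are coprime, so the S-polynomial reduces to 0 (Buchberger's first criterion).
Every S-polynomial of the final basis reduces to 0, so we have a Gröbner basis.
Inter-reduce: drop elements whose leading term is divisible by another's, tail-reduce, and make monic.
Reduced Gröbner basis: {x*y**2 + 3*x + 2*y + 1, y**3 - 2*x*y - 2*y**2 - x - 2*y - 1, x**2 - x*y + 3*x + y + 3}.

These coincide, so the ideals are equal.
The same test decides containment: I ⊆ J iff every generator of I reduces to 0 modulo a Gröbner basis of J.

Yes, the ideals are equal.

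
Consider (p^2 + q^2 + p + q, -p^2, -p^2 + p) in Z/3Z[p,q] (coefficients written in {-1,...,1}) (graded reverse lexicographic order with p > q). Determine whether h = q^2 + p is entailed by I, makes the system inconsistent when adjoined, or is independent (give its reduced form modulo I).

q^2 + p is independent of I; its normal form modulo I is -q.

First compute the reduced Gröbner basis of I by Buchberger's algorithm.
f_1 = p^2 + q^2 + p + q, LT = p^2.
f_2 = -p^2, LT = p^2.
f_3 = -p^2 + p, LT = p^2.

S(f_1,f_2): lcm = p^2. S = q^2 + p + q.
  leading term q^2: no divisor's leading term divides it; move q^2 to the remainder.
  leading term p: no divisor's leading term divides it; move p to the remainder.
  leading term q: no divisor's leading term divides it; move q to the remainder.
  remainder q^2 + p + q ≠ 0; add k_4 = q^2 + p + q to the basis.

S(f_1,f_3): lcm = p^2. S = q^2 - p + q.
  leading term q^2: subtract (1)·k_4 from q^2 - p + q → p
  leading term p: no divisor's leading term divides it; move p to the remainder.
  remainder p ≠ 0; add k_5 = p to the basis.

The other S-polynomials (S(f_2,f_3), S(f_1,k_4), S(f_2,k_4), S(f_3,k_4), S(f_1,k_5), S(f_2,k_5), S(f_3,k_5), S(k_4,k_5)) all reduce to 0 modulo the current basis, so we have a Gröbner basis.
Inter-reduce: drop elements whose leading term is divisible by another's, tail-reduce, and make monic.
Reduced Gröbner basis: {q^2 + q, p}.
Label its elements g_1 = q^2 + q, g_2 = p.

Reduce h = q^2 + p modulo G:
  leading term q^2: subtract (1)·g_1 from q^2 + p → p - q
  leading term p: subtract (1)·g_2 from p - q → -q
  leading term q: no divisor's leading term divides it; move -q to the remainder.
  normal form = -q.
The normal form is nonzero, so h ∉ I. Since h minus its normal form lies in I, I + (h) = I + (r) where r = -q; decide whether this ideal is the whole ring.
Run Buchberger on G together with r (pairs among the g_i already reduce to 0 since G is a Gröbner basis):
g_1 = q^2 + q, LT = q^2.
g_2 = p, LT = p.
r = -q, LT = q.

The S-polynomials (S(g_1,g_2), S(g_1,r), S(g_2,r)) all reduce to 0 modulo the current basis, so we have a Gröbner basis.
Inter-reduce: drop elements whose leading term is divisible by another's, tail-reduce, and make monic.
Reduced Gröbner basis: {p, q}.
The reduced Gröbner basis of I + (h) is {p, q} ≠ {1}, a proper ideal, so the enlarged system stays consistent: h is independent of I, with normal form -q.

The remainder on division by a Gröbner basis is unique — it is the normal form.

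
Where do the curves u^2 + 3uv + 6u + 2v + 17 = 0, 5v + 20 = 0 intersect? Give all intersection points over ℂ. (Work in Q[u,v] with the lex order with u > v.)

{(3, -4)}

Compute a lex Gröbner basis by Buchberger's algorithm.
f_1 = u^2 + 3uv + 6u + 2v + 17, LT = u^2.
f_2 = 5v + 20, LT = v.

The S-polynomials (S(f_1,f_2)) all reduce to 0 modulo the current basis, so we have a Gröbner basis.
Inter-reduce: drop elements whose leading term is divisible by another's, tail-reduce, and make monic.
Reduced Gröbner basis: {u^2 - 6u + 9, v + 4}.

Since the basis is lex-ordered, v + 4 is univariate in v. Its roots are {-4}. Back-substituting each root into the other basis elements fixes the other coordinates.
  v = -4: the earlier basis element becomes u^2 - 6u + 9 = 0, giving u = 3 — point (3, -4).
Check: every point annihilates each of the original generators.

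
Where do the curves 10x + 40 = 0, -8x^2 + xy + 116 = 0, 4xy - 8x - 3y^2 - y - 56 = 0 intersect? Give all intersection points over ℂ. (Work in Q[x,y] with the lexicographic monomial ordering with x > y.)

{(-4, -3)}

Compute a lex Gröbner basis by Buchberger's algorithm.
f_1 = 10x + 40, LT = x.
f_2 = -8x^2 + xy + 116, LT = x^2.
f_3 = 4xy - 8x - 3y^2 - y - 56, LT = xy.

S(f_1,f_2): lcm = x^2. S = 1/8xy + 4x + 29/2.
  leading term xy: subtract (1/80y)·f_1 from 1/8xy + 4x + 29/2 → 4x - 1/2y + 29/2
  leading term x: subtract (2/5)·f_1 from 4x - 1/2y + 29/2 → -1/2y - 3/2
  leading term y: no divisor's leading term divides it; move -1/2y to the remainder.
  leading term 1: no divisor's leading term divides it; move -3/2 to the remainder.
  remainder -1/2y - 3/2 ≠ 0; add h_4 = -1/2y - 3/2 to the basis.

The other S-polynomials (S(f_1,f_3), S(f_2,f_3), S(f_1,h_4), S(f_2,h_4), S(f_3,h_4)) all reduce to 0 modulo the current basis, so we have a Gröbner basis.
Inter-reduce: drop elements whose leading term is divisible by another's, tail-reduce, and make monic.
Reduced Gröbner basis: {x + 4, y + 3}.

A lex Gröbner basis eliminates variables successively. Here y + 3 depends only on y, with roots {-3}; lifting each root through the earlier basis elements recovers the full solutions.
  y = -3: the earlier basis element becomes x + 4 = 0, giving x = -4 — point (-4, -3).
Check: every point annihilates each of the original generators.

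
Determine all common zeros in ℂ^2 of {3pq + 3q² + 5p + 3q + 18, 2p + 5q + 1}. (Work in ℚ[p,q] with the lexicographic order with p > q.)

{(73/9, -31/9), (-3, 1)}

Compute a lex Gröbner basis by Buchberger's algorithm.
f_1 = 3pq + 5p + 3q² + 3q + 18, LT = pq.
f_2 = 2p + 5q + 1, LT = p.

S(f_1,f_2): lcm = pq. S = 5/3p - 3/2q² + ½q + 6.
  leading term p: subtract (⅚)·f_2 from 5/3p - 3/2q² + ½q + 6 → -3/2q² - 11/3q + 31/6
  leading term q²: no divisor's leading term divides it; move -3/2q² to the remainder.
  leading term q: no divisor's leading term divides it; move -11/3q to the remainder.
  leading term 1: no divisor's leading term divides it; move 31/6 to the remainder.
  remainder -3/2q² - 11/3q + 31/6 ≠ 0; add h_3 = -3/2q² - 11/3q + 31/6 to the basis.

S(f_1,h_3): lcm = pq². S = -7/9pq + 31/9p + q³ + q² + 6q.
  leading term pq: subtract (-7/27)·f_1 from -7/9pq + 31/9p + q³ + q² + 6q → 128/27p + q³ + 16/9q² + 61/9q + 14/3
  leading term p: subtract (64/27)·f_2 from 128/27p + q³ + 16/9q² + 61/9q + 14/3 → q³ + 16/9q² - 137/27q + 62/27
  leading term q³: subtract (-⅔q)·h_3 from q³ + 16/9q² - 137/27q + 62/27 → -⅔q² - 44/27q + 62/27
  leading term q²: subtract (4/9)·h_3 from -⅔q² - 44/27q + 62/27 → 0
  remainder 0.

S(f_2,h_3): leading monomials are coprime, so the S-polynomial reduces to 0 (Buchberger's first criterion).
Every S-polynomial of the final basis reduces to 0, so we have a Gröbner basis.
Inter-reduce: drop elements whose leading term is divisible by another's, tail-reduce, and make monic.
Reduced Gröbner basis: {p + 5/2q + ½, q² + 22/9q - 31/9}.

A lex Gröbner basis eliminates variables successively. Here q² + 22/9q - 31/9 depends only on q, with roots {-31/9, 1}; lifting each root through the earlier basis elements recovers the full solutions.
  q = -31/9: the earlier basis element becomes p - 73/9 = 0, giving p = 73/9 — point (73/9, -31/9).
  q = 1: the earlier basis element becomes p + 3 = 0, giving p = -3 — point (-3, 1).
Check: every point annihilates each of the original generators.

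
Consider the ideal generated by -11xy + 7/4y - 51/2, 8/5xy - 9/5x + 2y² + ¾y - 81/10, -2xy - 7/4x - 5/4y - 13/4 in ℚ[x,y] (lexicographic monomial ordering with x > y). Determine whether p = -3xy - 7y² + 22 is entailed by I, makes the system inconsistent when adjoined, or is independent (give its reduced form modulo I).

-3xy - 7y² + 22 lies in I (it reduces to 0).

First compute the reduced Gröbner basis of I by Buchberger's algorithm.
f_1 = -11xy + 7/4y - 51/2, LT = xy.
f_2 = 8/5xy - 9/5x + 2y² + ¾y - 81/10, LT = xy.
f_3 = -2xy - 7/4x - 5/4y - 13/4, LT = xy.

S(f_1,f_2): lcm = xy. S = 9/8x - 5/4y² - 221/352y + 1299/176.
  reduce S modulo (f_1, f_2, f_3):
  remainder 9/8x - 5/4y² - 221/352y + 1299/176 ≠ 0; add h_4 = 9/8x - 5/4y² - 221/352y + 1299/176 to the basis.

S(f_1,f_3): lcm = xy. S = -⅞x - 69/88y + 61/88.
  reduce S modulo (f_1, f_2, f_3, h_4):
  remainder -35/36y² - 4031/3168y + 3397/528 ≠ 0; add h_5 = -35/36y² - 4031/3168y + 3397/528 to the basis.

S(f_1,h_4): lcm = xy. S = 10/9y³ + 221/396y² - 887/132y + 51/22.
  reduce S modulo (f_1, f_2, f_3, h_4, h_5):
  remainder 428289/237160y - 428289/118580 ≠ 0; add h_6 = 428289/237160y - 428289/118580 to the basis.

The other S-polynomials (S(f_2,f_3), S(f_2,h_4), S(f_3,h_4), S(f_1,h_5), S(f_2,h_5), S(f_3,h_5), S(h_4,h_5), S(f_1,h_6), S(f_2,h_6), S(f_3,h_6), S(h_4,h_6), S(h_5,h_6)) all reduce to 0 modulo the current basis, so we have a Gröbner basis.
Inter-reduce: drop elements whose leading term is divisible by another's, tail-reduce, and make monic.
Reduced Gröbner basis: {x + 1, y - 2}.
Label its elements g_1 = x + 1, g_2 = y - 2.

Reduce p = -3xy - 7y² + 22 modulo G:
  leading term xy: subtract (-3y)·g_1 from -3xy - 7y² + 22 → -7y² + 3y + 22
  leading term y²: subtract (-7y)·g_2 from -7y² + 3y + 22 → -11y + 22
  leading term y: subtract (-11)·g_2 from -11y + 22 → 0
  normal form = 0.
Since the normal form is 0, p ∈ I.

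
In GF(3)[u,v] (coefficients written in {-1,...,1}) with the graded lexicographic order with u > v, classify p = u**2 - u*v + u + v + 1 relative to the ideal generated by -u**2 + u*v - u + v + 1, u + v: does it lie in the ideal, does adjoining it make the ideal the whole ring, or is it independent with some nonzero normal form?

u**2 - u*v + u + v + 1 is independent of I; its normal form modulo I is -v - 1.

First compute the reduced Gröbner basis of I by Buchberger's algorithm.
f_1 = -u**2 + u*v - u + v + 1, LT = u**2.
f_2 = u + v, LT = u.

S(f_1,f_2): lcm = u**2. S = u*v + u - v - 1.
  leading term u*v: subtract (v)·f_2 from u*v + u - v - 1 → -v**2 + u - v - 1
  leading term v**2: no divisor's leading term divides it; move -v**2 to the remainder.
  leading term u: subtract (1)·f_2 from u - v - 1 → v - 1
  leading term v: no divisor's leading term divides it; move v to the remainder.
  leading term 1: no divisor's leading term divides it; move -1 to the remainder.
  remainder -v**2 + v - 1 ≠ 0; add h_3 = -v**2 + v - 1 to the basis.

The other S-polynomials (S(f_1,h_3), S(f_2,h_3)) all reduce to 0 modulo the current basis, so we have a Gröbner basis.
Inter-reduce: drop elements whose leading term is divisible by another's, tail-reduce, and make monic.
Reduced Gröbner basis: {v**2 - v + 1, u + v}.
Label its elements g_1 = v**2 - v + 1, g_2 = u + v.

Reduce p = u**2 - u*v + u + v + 1 modulo G:
  leading term u**2: subtract (u)·g_2 from u**2 - u*v + u + v + 1 → u*v + u + v + 1
  leading term u*v: subtract (v)·g_2 from u*v + u + v + 1 → -v**2 + u + v + 1
  leading term v**2: subtract (-1)·g_1 from -v**2 + u + v + 1 → u - 1
  leading term u: subtract (1)·g_2 from u - 1 → -v - 1
  leading term v: no divisor's leading term divides it; move -v to the remainder.
  leading term 1: no divisor's leading term divides it; move -1 to the remainder.
  normal form = -v - 1.
The normal form is nonzero, so p ∉ I. Since p minus its normal form lies in I, I + (p) = I + (r) where r = -v - 1; decide whether this ideal is the whole ring.
Run Buchberger on G together with r (pairs among the g_i already reduce to 0 since G is a Gröbner basis):
g_1 = v**2 - v + 1, LT = v**2.
g_2 = u + v, LT = u.
r = -v - 1, LT = v.

The S-polynomials (S(g_1,g_2), S(g_1,r), S(g_2,r)) all reduce to 0 modulo the current basis, so we have a Gröbner basis.
Inter-reduce: drop elements whose leading term is divisible by another's, tail-reduce, and make monic.
Reduced Gröbner basis: {u - 1, v + 1}.
The reduced Gröbner basis of I + (p) is {u - 1, v + 1} ≠ {1}, a proper ideal, so the enlarged system stays consistent: p is independent of I, with normal form -v - 1.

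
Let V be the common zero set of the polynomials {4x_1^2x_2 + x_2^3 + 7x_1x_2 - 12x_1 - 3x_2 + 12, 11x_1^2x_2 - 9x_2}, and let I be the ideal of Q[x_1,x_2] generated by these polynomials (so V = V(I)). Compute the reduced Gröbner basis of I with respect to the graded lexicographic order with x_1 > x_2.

Buchberger's algorithm terminates because the ascending chain of leading-term ideals stabilizes.

f_1 = 4x_1^2x_2 + x_2^3 + 7x_1x_2 - 12x_1 - 3x_2 + 12, LT = x_1^2x_2.
f_2 = 11x_1^2x_2 - 9x_2, LT = x_1^2x_2.

S(f_1,f_2): lcm = x_1^2x_2. S = 1/4x_2^3 + 7/4x_1x_2 - 3x_1 + 3/44x_2 + 3.
  leading term x_2^3: no divisor's leading term divides it; move 1/4x_2^3 to the remainder.
  leading term x_1x_2: no divisor's leading term divides it; move 7/4x_1x_2 to the remainder.
  leading term x_1: no divisor's leading term divides it; move -3x_1 to the remainder.
  leading term x_2: no divisor's leading term divides it; move 3/44x_2 to the remainder.
  leading term 1: no divisor's leading term divides it; move 3 to the remainder.
  remainder 1/4x_2^3 + 7/4x_1x_2 - 3x_1 + 3/44x_2 + 3 ≠ 0; add g_3 = 1/4x_2^3 + 7/4x_1x_2 - 3x_1 + 3/44x_2 + 3 to the basis.

S(f_1,g_3): lcm = x_1^2x_2^3. S = 1/4x_2^5 - 7x_1^3x_2 + 7/4x_1x_2^3 + 12x_1^3 - 3/11x_1^2x_2 - 3x_1x_2^2 - 3/4x_2^3 - 12x_1^2 + 3x_2^2.
  leading term x_2^5: subtract (x_2^2)·g_3 from 1/4x_2^5 - 7x_1^3x_2 + 7/4x_1x_2^3 + 12x_1^3 - 3/11x_1^2x_2 - 3x_1x_2^2 - 3/4x_2^3 - 12x_1^2 + 3x_2^2 → -7x_1^3x_2 + 12x_1^3 - 3/11x_1^2x_2 - 9/11x_2^3 - 12x_1^2
  leading term x_1^3x_2: subtract (-7/4x_1)·f_1 from -7x_1^3x_2 + 12x_1^3 - 3/11x_1^2x_2 - 9/11x_2^3 - 12x_1^2 → 7/4x_1x_2^3 + 12x_1^3 + 527/44x_1^2x_2 - 9/11x_2^3 - 33x_1^2 - 21/4x_1x_2 + 21x_1
  leading term x_1x_2^3: subtract (7x_1)·g_3 from 7/4x_1x_2^3 + 12x_1^3 + 527/44x_1^2x_2 - 9/11x_2^3 - 33x_1^2 - 21/4x_1x_2 + 21x_1 → 12x_1^3 - 3/11x_1^2x_2 - 9/11x_2^3 - 12x_1^2 - 63/11x_1x_2
  leading term x_1^3: no divisor's leading term divides it; move 12x_1^3 to the remainder.
  leading term x_1^2x_2: subtract (-3/44)·f_1 from -3/11x_1^2x_2 - 9/11x_2^3 - 12x_1^2 - 63/11x_1x_2 → -3/4x_2^3 - 12x_1^2 - 21/4x_1x_2 - 9/11x_1 - 9/44x_2 + 9/11
  leading term x_2^3: subtract (-3)·g_3 from -3/4x_2^3 - 12x_1^2 - 21/4x_1x_2 - 9/11x_1 - 9/44x_2 + 9/11 → -12x_1^2 - 108/11x_1 + 108/11
  leading term x_1^2: no divisor's leading term divides it; move -12x_1^2 to the remainder.
  leading term x_1: no divisor's leading term divides it; move -108/11x_1 to the remainder.
  leading term 1: no divisor's leading term divides it; move 108/11 to the remainder.
  remainder 12x_1^3 - 12x_1^2 - 108/11x_1 + 108/11 ≠ 0; add g_4 = 12x_1^3 - 12x_1^2 - 108/11x_1 + 108/11 to the basis.

The other S-polynomials (S(f_2,g_3), S(f_1,g_4), S(f_2,g_4), S(g_3,g_4)) all reduce to 0 modulo the current basis, so we have a Gröbner basis.
Inter-reduce: drop elements whose leading term is divisible by another's, tail-reduce, and make monic.

G = {x_1^3 - x_1^2 - 9/11x_1 + 9/11, x_1^2x_2 - 9/11x_2, x_2^3 + 7x_1x_2 - 12x_1 + 3/11x_2 + 12}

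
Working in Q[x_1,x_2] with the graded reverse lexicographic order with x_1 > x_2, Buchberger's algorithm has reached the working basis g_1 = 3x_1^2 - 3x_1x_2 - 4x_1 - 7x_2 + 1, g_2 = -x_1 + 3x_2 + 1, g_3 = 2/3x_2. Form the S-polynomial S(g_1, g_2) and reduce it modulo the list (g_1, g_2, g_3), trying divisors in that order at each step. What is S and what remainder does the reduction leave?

lcm(LM(g_1), LM(g_2)) = x_1^2.
S = (lcm/LT(g_1))·g_1 − (lcm/LT(g_2))·g_2 = 2x_1x_2 - 1/3x_1 - 7/3x_2 + 1/3.
Reduce S modulo (g_1, g_2, g_3) in that order:
  leading term x_1x_2: subtract (-2x_2)·g_2 from 2x_1x_2 - 1/3x_1 - 7/3x_2 + 1/3 → 6x_2^2 - 1/3x_1 - 1/3x_2 + 1/3
  leading term x_2^2: subtract (9x_2)·g_3 from 6x_2^2 - 1/3x_1 - 1/3x_2 + 1/3 → -1/3x_1 - 1/3x_2 + 1/3
  leading term x_1: subtract (1/3)·g_2 from -1/3x_1 - 1/3x_2 + 1/3 → -4/3x_2
  leading term x_2: subtract (-2)·g_3 from -4/3x_2 → 0
The remainder is 0, so this S-polynomial contributes no new basis element.

S(g_1, g_2) = 2x_1x_2 - 1/3x_1 - 7/3x_2 + 1/3; remainder on division = 0.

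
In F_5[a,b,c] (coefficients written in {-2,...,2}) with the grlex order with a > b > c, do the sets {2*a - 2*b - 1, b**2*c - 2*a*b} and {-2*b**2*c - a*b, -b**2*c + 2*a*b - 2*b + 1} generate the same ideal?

No, the ideals differ.

Two ideals are equal iff their reduced Gröbner bases coincide (the reduced basis is unique for a fixed ordering).
Buchberger on the first generating set:
f_1 = 2*a - 2*b - 1, LT = a.
f_2 = b**2*c - 2*a*b, LT = b**2*c.

The S-polynomials (S(f_1,f_2)) all reduce to 0 modulo the current basis, so we have a Gröbner basis.
Inter-reduce: drop elements whose leading term is divisible by another's, tail-reduce, and make monic.
Reduced Gröbner basis: {b**2*c - 2*b**2 - b, a - b + 2}.

Buchberger on the second generating set:
h_1 = -2*b**2*c - a*b, LT = b**2*c.
h_2 = -b**2*c + 2*a*b - 2*b + 1, LT = b**2*c.

S(h_1,h_2): lcm = b**2*c. S = -2*b + 1.
  leading term b: no divisor's leading term divides it; move -2*b to the remainder.
  leading term 1: no divisor's leading term divides it; move 1 to the remainder.
  remainder -2*b + 1 ≠ 0; add k_3 = -2*b + 1 to the basis.

S(h_1,k_3): lcm = b**2*c. S = -2*a*b - 2*b*c.
  leading term a*b: subtract (a)·k_3 from -2*a*b - 2*b*c → -2*b*c - a
  leading term b*c: subtract (c)·k_3 from -2*b*c - a → -a - c
  leading term a: no divisor's leading term divides it; move -a to the remainder.
  leading term c: no divisor's leading term divides it; move -c to the remainder.
  remainder -a - c ≠ 0; add k_4 = -a - c to the basis.

The other S-polynomials (S(h_2,k_3), S(h_1,k_4), S(h_2,k_4), S(k_3,k_4)) all reduce to 0 modulo the current basis, so we have a Gröbner basis.
Inter-reduce: drop elements whose leading term is divisible by another's, tail-reduce, and make monic.
Reduced Gröbner basis: {a + c, b + 2}.

Since the reduced bases disagree, the two ideals are not the same.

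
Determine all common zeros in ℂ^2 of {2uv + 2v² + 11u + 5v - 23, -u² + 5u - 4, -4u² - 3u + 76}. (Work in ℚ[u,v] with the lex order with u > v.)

Compute a lex Gröbner basis by Buchberger's algorithm.
f_1 = 2uv + 11u + 2v² + 5v - 23, LT = uv.
f_2 = -u² + 5u - 4, LT = u².
f_3 = -4u² - 3u + 76, LT = u².

S(f_1,f_2): lcm = u²v. S = 11/2u² + uv² + 15/2uv - 23/2u - 4v.
  leading term u²: subtract (-11/2)·f_2 from 11/2u² + uv² + 15/2uv - 23/2u - 4v → uv² + 15/2uv + 16u - 4v - 22
  leading term uv²: subtract (½v)·f_1 from uv² + 15/2uv + 16u - 4v - 22 → 2uv + 16u - v³ - 5/2v² + 15/2v - 22
  leading term uv: subtract (1)·f_1 from 2uv + 16u - v³ - 5/2v² + 15/2v - 22 → 5u - v³ - 9/2v² + 5/2v + 1
  leading term u: no divisor's leading term divides it; move 5u to the remainder.
  leading term v³: no divisor's leading term divides it; move -v³ to the remainder.
  leading term v²: no divisor's leading term divides it; move -9/2v² to the remainder.
  leading term v: no divisor's leading term divides it; move 5/2v to the remainder.
  leading term 1: no divisor's leading term divides it; move 1 to the remainder.
  remainder 5u - v³ - 9/2v² + 5/2v + 1 ≠ 0; add h_4 = 5u - v³ - 9/2v² + 5/2v + 1 to the basis.

S(f_1,f_3): lcm = u²v. S = 11/2u² + uv² + 7/4uv - 23/2u + 19v.
  leading term u²: subtract (-11/2)·f_2 from 11/2u² + uv² + 7/4uv - 23/2u + 19v → uv² + 7/4uv + 16u + 19v - 22
  leading term uv²: subtract (½v)·f_1 from uv² + 7/4uv + 16u + 19v - 22 → -15/4uv + 16u - v³ - 5/2v² + 61/2v - 22
  leading term uv: subtract (-15/8)·f_1 from -15/4uv + 16u - v³ - 5/2v² + 61/2v - 22 → 293/8u - v³ + 5/4v² + 319/8v - 521/8
  leading term u: subtract (293/40)·h_4 from 293/8u - v³ + 5/4v² + 319/8v - 521/8 → 253/40v³ + 2737/80v² + 345/16v - 1449/20
  leading term v³: no divisor's leading term divides it; move 253/40v³ to the remainder.
  leading term v²: no divisor's leading term divides it; move 2737/80v² to the remainder.
  leading term v: no divisor's leading term divides it; move 345/16v to the remainder.
  leading term 1: no divisor's leading term divides it; move -1449/20 to the remainder.
  remainder 253/40v³ + 2737/80v² + 345/16v - 1449/20 ≠ 0; add h_5 = 253/40v³ + 2737/80v² + 345/16v - 1449/20 to the basis.

S(f_2,f_3): lcm = u². S = -23/4u + 23.
  leading term u: subtract (-23/20)·h_4 from -23/4u + 23 → -23/20v³ - 207/40v² + 23/8v + 483/20
  leading term v³: subtract (-2/11)·h_5 from -23/20v³ - 207/40v² + 23/8v + 483/20 → 23/22v² + 299/44v + 483/44
  leading term v²: no divisor's leading term divides it; move 23/22v² to the remainder.
  leading term v: no divisor's leading term divides it; move 299/44v to the remainder.
  leading term 1: no divisor's leading term divides it; move 483/44 to the remainder.
  remainder 23/22v² + 299/44v + 483/44 ≠ 0; add h_6 = 23/22v² + 299/44v + 483/44 to the basis.

S(f_1,h_4): lcm = uv. S = 11/2u + ⅕v⁴ + 9/10v³ + ½v² + 23/10v - 23/2.
  leading term u: subtract (11/10)·h_4 from 11/2u + ⅕v⁴ + 9/10v³ + ½v² + 23/10v - 23/2 → ⅕v⁴ + 2v³ + 109/20v² - 9/20v - 63/5
  leading term v⁴: subtract (8/253v)·h_5 from ⅕v⁴ + 2v³ + 109/20v² - 9/20v - 63/5 → 101/110v³ + 1049/220v² + 81/44v - 63/5
  leading term v³: subtract (404/2783)·h_5 from 101/110v³ + 1049/220v² + 81/44v - 63/5 → -24/121v² - 156/121v - 252/121
  leading term v²: subtract (-48/253)·h_6 from -24/121v² - 156/121v - 252/121 → 0
  remainder 0.

S(f_2,h_4): lcm = u². S = ⅕uv³ + 9/10uv² - ½uv - 26/5u + 4.
  leading term uv³: subtract (1/10v²)·f_1 from ⅕uv³ + 9/10uv² - ½uv - 26/5u + 4 → -⅕uv² - ½uv - 26/5u - ⅕v⁴ - ½v³ + 23/10v² + 4
  leading term uv²: subtract (-1/10v)·f_1 from -⅕uv² - ½uv - 26/5u - ⅕v⁴ - ½v³ + 23/10v² + 4 → ⅗uv - 26/5u - ⅕v⁴ - 3/10v³ + 14/5v² - 23/10v + 4
  leading term uv: subtract (3/10)·f_1 from ⅗uv - 26/5u - ⅕v⁴ - 3/10v³ + 14/5v² - 23/10v + 4 → -17/2u - ⅕v⁴ - 3/10v³ + 11/5v² - 19/5v + 109/10
  leading term u: subtract (-17/10)·h_4 from -17/2u - ⅕v⁴ - 3/10v³ + 11/5v² - 19/5v + 109/10 → -⅕v⁴ - 2v³ - 109/20v² + 9/20v + 63/5
  leading term v⁴: subtract (-8/253v)·h_5 from -⅕v⁴ - 2v³ - 109/20v² + 9/20v + 63/5 → -101/110v³ - 1049/220v² - 81/44v + 63/5
  leading term v³: subtract (-404/2783)·h_5 from -101/110v³ - 1049/220v² - 81/44v + 63/5 → 24/121v² + 156/121v + 252/121
  leading term v²: subtract (48/253)·h_6 from 24/121v² + 156/121v + 252/121 → 0
  remainder 0.

S(f_3,h_4): lcm = u². S = ⅕uv³ + 9/10uv² - ½uv + 11/20u - 19.
  leading term uv³: subtract (1/10v²)·f_1 from ⅕uv³ + 9/10uv² - ½uv + 11/20u - 19 → -⅕uv² - ½uv + 11/20u - ⅕v⁴ - ½v³ + 23/10v² - 19
  leading term uv²: subtract (-1/10v)·f_1 from -⅕uv² - ½uv + 11/20u - ⅕v⁴ - ½v³ + 23/10v² - 19 → ⅗uv + 11/20u - ⅕v⁴ - 3/10v³ + 14/5v² - 23/10v - 19
  leading term uv: subtract (3/10)·f_1 from ⅗uv + 11/20u - ⅕v⁴ - 3/10v³ + 14/5v² - 23/10v - 19 → -11/4u - ⅕v⁴ - 3/10v³ + 11/5v² - 19/5v - 121/10
  leading term u: subtract (-11/20)·h_4 from -11/4u - ⅕v⁴ - 3/10v³ + 11/5v² - 19/5v - 121/10 → -⅕v⁴ - 17/20v³ - 11/40v² - 97/40v - 231/20
  leading term v⁴: subtract (-8/253v)·h_5 from -⅕v⁴ - 17/20v³ - 11/40v² - 97/40v - 231/20 → 51/220v³ + 179/440v² - 415/88v - 231/20
  leading term v³: subtract (102/2783)·h_5 from 51/220v³ + 179/440v² - 415/88v - 231/20 → -205/242v² - 2665/484v - 4305/484
  leading term v²: subtract (-205/253)·h_6 from -205/242v² - 2665/484v - 4305/484 → 0
  remainder 0.

S(f_1,h_5): lcm = uv³. S = 1/11uv² - 75/22uv + 126/11u + v⁴ + 5/2v³ - 23/2v².
  leading term uv²: subtract (1/22v)·f_1 from 1/11uv² - 75/22uv + 126/11u + v⁴ + 5/2v³ - 23/2v² → -43/11uv + 126/11u + v⁴ + 53/22v³ - 129/11v² + 23/22v
  leading term uv: subtract (-43/22)·f_1 from -43/11uv + 126/11u + v⁴ + 53/22v³ - 129/11v² + 23/22v → 725/22u + v⁴ + 53/22v³ - 86/11v² + 119/11v - 989/22
  leading term u: subtract (145/22)·h_4 from 725/22u + v⁴ + 53/22v³ - 86/11v² + 119/11v - 989/22 → v⁴ + 9v³ + 961/44v² - 249/44v - 567/11
  leading term v⁴: subtract (40/253v)·h_5 from v⁴ + 9v³ + 961/44v² - 249/44v - 567/11 → 79/22v³ + 811/44v² + 255/44v - 567/11
  leading term v³: subtract (1580/2783)·h_5 from 79/22v³ + 811/44v² + 255/44v - 567/11 → -120/121v² - 780/121v - 1260/121
  leading term v²: subtract (-240/253)·h_6 from -120/121v² - 780/121v - 1260/121 → 0
  remainder 0.

S(f_2,h_5): leading monomials are coprime, so the S-polynomial reduces to 0 (Buchberger's first criterion).
S(f_3,h_5): leading monomials are coprime, so the S-polynomial reduces to 0 (Buchberger's first criterion).
S(h_4,h_5): leading monomials are coprime, so the S-polynomial reduces to 0 (Buchberger's first criterion).
S(f_1,h_6): lcm = uv². S = -uv - 21/2u + v³ + 5/2v² - 23/2v.
  leading term uv: subtract (-½)·f_1 from -uv - 21/2u + v³ + 5/2v² - 23/2v → -5u + v³ + 7/2v² - 9v - 23/2
  leading term u: subtract (-1)·h_4 from -5u + v³ + 7/2v² - 9v - 23/2 → -v² - 13/2v - 21/2
  leading term v²: subtract (-22/23)·h_6 from -v² - 13/2v - 21/2 → 0
  remainder 0.

S(f_2,h_6): leading monomials are coprime, so the S-polynomial reduces to 0 (Buchberger's first criterion).
S(f_3,h_6): leading monomials are coprime, so the S-polynomial reduces to 0 (Buchberger's first criterion).
S(h_4,h_6): leading monomials are coprime, so the S-polynomial reduces to 0 (Buchberger's first criterion).
S(h_5,h_6): lcm = v³. S = -12/11v² - 78/11v - 126/11.
  leading term v²: subtract (-24/23)·h_6 from -12/11v² - 78/11v - 126/11 → 0
  remainder 0.

Every S-polynomial of the final basis reduces to 0, so we have a Gröbner basis.
Inter-reduce: drop elements whose leading term is divisible by another's, tail-reduce, and make monic.
Reduced Gröbner basis: {u - 4, v² + 13/2v + 21/2}.

Elimination: the polynomial v² + 13/2v + 21/2 lies in the elimination ideal for v, so v ∈ {-7/2, -3}. For each such v, the remaining basis elements (now univariate) give the rest of the solution.
  v = -7/2: the earlier basis element becomes u - 4 = 0, giving u = 4 — point (4, -7/2).
  v = -3: the earlier basis element becomes u - 4 = 0, giving u = 4 — point (4, -3).

{(4, -7/2), (4, -3)}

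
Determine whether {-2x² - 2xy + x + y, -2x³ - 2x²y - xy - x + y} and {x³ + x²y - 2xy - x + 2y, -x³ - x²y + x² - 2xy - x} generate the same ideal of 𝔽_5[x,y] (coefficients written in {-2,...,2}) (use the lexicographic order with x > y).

For a fixed monomial order, each ideal has a unique reduced Gröbner basis; comparing bases decides equality.
Buchberger on the first generating set:
f_1 = -2x² - 2xy + x + y, LT = x².
f_2 = -2x³ - 2x²y - xy - x + y, LT = x³.

S(f_1,f_2): lcm = x³. S = 2x² - xy + 2x - 2y.
  leading term x²: subtract (-1)·f_1 from 2x² - xy + 2x - 2y → 2xy - 2x - y
  leading term xy: no divisor's leading term divides it; move 2xy to the remainder.
  leading term x: no divisor's leading term divides it; move -2x to the remainder.
  leading term y: no divisor's leading term divides it; move -y to the remainder.
  remainder 2xy - 2x - y ≠ 0; add g_3 = 2xy - 2x - y to the basis.

S(f_1,g_3): lcm = x²y. S = x² + xy² + 2y².
  leading term x²: subtract (2)·f_1 from x² + xy² + 2y² → xy² - xy - 2x + 2y² - 2y
  leading term xy²: subtract (-2y)·g_3 from xy² - xy - 2x + 2y² - 2y → -2x - 2y
  leading term x: no divisor's leading term divides it; move -2x to the remainder.
  leading term y: no divisor's leading term divides it; move -2y to the remainder.
  remainder -2x - 2y ≠ 0; add g_4 = -2x - 2y to the basis.

S(f_2,g_3): lcm = x³y. S = x³ + x²y² - 2x²y - 2xy² - 2xy + 2y².
  leading term x³: subtract (2x)·f_1 from x³ + x²y² - 2x²y - 2xy² - 2xy + 2y² → x²y² + 2x²y - 2x² - 2xy² + xy + 2y²
  leading term x²y²: subtract (2y²)·f_1 from x²y² + 2x²y - 2x² - 2xy² + xy + 2y² → 2x²y - 2x² - xy³ + xy² + xy - 2y³ + 2y²
  leading term x²y: subtract (-y)·f_1 from 2x²y - 2x² - xy³ + xy² + xy - 2y³ + 2y² → -2x² - xy³ - xy² + 2xy - 2y³ - 2y²
  leading term x²: subtract (1)·f_1 from -2x² - xy³ - xy² + 2xy - 2y³ - 2y² → -xy³ - xy² - xy - x - 2y³ - 2y² - y
  leading term xy³: subtract (2y²)·g_3 from -xy³ - xy² - xy - x - 2y³ - 2y² - y → -2xy² - xy - x - 2y² - y
  leading term xy²: subtract (-y)·g_3 from -2xy² - xy - x - 2y² - y → 2xy - x + 2y² - y
  leading term xy: subtract (1)·g_3 from 2xy - x + 2y² - y → x + 2y²
  leading term x: subtract (2)·g_4 from x + 2y² → 2y² - y
  leading term y²: no divisor's leading term divides it; move 2y² to the remainder.
  leading term y: no divisor's leading term divides it; move -y to the remainder.
  remainder 2y² - y ≠ 0; add g_5 = 2y² - y to the basis.

The other S-polynomials (S(f_1,g_4), S(f_2,g_4), S(g_3,g_4), S(f_1,g_5), S(f_2,g_5), S(g_3,g_5), S(g_4,g_5)) all reduce to 0 modulo the current basis, so we have a Gröbner basis.
Inter-reduce: drop elements whose leading term is divisible by another's, tail-reduce, and make monic.
Reduced Gröbner basis: {x + y, y² + 2y}.

Buchberger on the second generating set:
h_1 = x³ + x²y - 2xy - x + 2y, LT = x³.
h_2 = -x³ - x²y + x² - 2xy - x, LT = x³.

S(h_1,h_2): lcm = x³. S = x² + xy - 2x + 2y.
  leading term x²: no divisor's leading term divides it; move x² to the remainder.
  leading term xy: no divisor's leading term divides it; move xy to the remainder.
  leading term x: no divisor's leading term divides it; move -2x to the remainder.
  leading term y: no divisor's leading term divides it; move 2y to the remainder.
  remainder x² + xy - 2x + 2y ≠ 0; add k_3 = x² + xy - 2x + 2y to the basis.

S(h_1,k_3): lcm = x³. S = 2x² + xy - x + 2y.
  leading term x²: subtract (2)·k_3 from 2x² + xy - x + 2y → -xy - 2x - 2y
  leading term xy: no divisor's leading term divides it; move -xy to the remainder.
  leading term x: no divisor's leading term divides it; move -2x to the remainder.
  leading term y: no divisor's leading term divides it; move -2y to the remainder.
  remainder -xy - 2x - 2y ≠ 0; add k_4 = -xy - 2x - 2y to the basis.

S(h_1,k_4): lcm = x³y. S = -2x³ + x²y² - 2x²y - 2xy² - xy + 2y².
  leading term x³: subtract (-2)·h_1 from -2x³ + x²y² - 2x²y - 2xy² - xy + 2y² → x²y² - 2xy² - 2x + 2y² - y
  leading term x²y²: subtract (y²)·k_3 from x²y² - 2xy² - 2x + 2y² - y → -xy³ - 2x - 2y³ + 2y² - y
  leading term xy³: subtract (y²)·k_4 from -xy³ - 2x - 2y³ + 2y² - y → 2xy² - 2x + 2y² - y
  leading term xy²: subtract (-2y)·k_4 from 2xy² - 2x + 2y² - y → xy - 2x - 2y² - y
  leading term xy: subtract (-1)·k_4 from xy - 2x - 2y² - y → x - 2y² + 2y
  leading term x: no divisor's leading term divides it; move x to the remainder.
  leading term y²: no divisor's leading term divides it; move -2y² to the remainder.
  leading term y: no divisor's leading term divides it; move 2y to the remainder.
  remainder x - 2y² + 2y ≠ 0; add k_5 = x - 2y² + 2y to the basis.

S(k_3,k_4): lcm = x²y. S = -2x² + xy² + xy + 2y².
  leading term x²: subtract (-2)·k_3 from -2x² + xy² + xy + 2y² → xy² - 2xy + x + 2y² - y
  leading term xy²: subtract (-y)·k_4 from xy² - 2xy + x + 2y² - y → xy + x - y
  leading term xy: subtract (-1)·k_4 from xy + x - y → -x + 2y
  leading term x: subtract (-1)·k_5 from -x + 2y → -2y² - y
  leading term y²: no divisor's leading term divides it; move -2y² to the remainder.
  leading term y: no divisor's leading term divides it; move -y to the remainder.
  remainder -2y² - y ≠ 0; add k_6 = -2y² - y to the basis.

The other S-polynomials (S(h_2,k_3), S(h_2,k_4), S(h_1,k_5), S(h_2,k_5), S(k_3,k_5), S(k_4,k_5), S(h_1,k_6), S(h_2,k_6), S(k_3,k_6), S(k_4,k_6), S(k_5,k_6)) all reduce to 0 modulo the current basis, so we have a Gröbner basis.
Inter-reduce: drop elements whose leading term is divisible by another's, tail-reduce, and make monic.
Reduced Gröbner basis: {x - 2y, y² - 2y}.

These differ, so the ideals are not equal.

No, the ideals differ.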